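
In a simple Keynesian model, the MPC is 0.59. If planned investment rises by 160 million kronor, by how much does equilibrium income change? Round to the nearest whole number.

ΔY ≈ 390

The multiplier is 1/(1 − MPC) = 1/0.41.
ΔY = 160/0.41 = 390.24 ≈ 390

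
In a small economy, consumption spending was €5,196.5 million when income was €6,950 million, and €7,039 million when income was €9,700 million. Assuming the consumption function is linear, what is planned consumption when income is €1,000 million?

MPC = (7039 − 5196.5)/(9700 − 6950) = 1842.5/2750 = 0.67
a = 5196.5 − 0.67(6950) = 5196.5 − 4656.5 = 540
C = 540 + 0.67(1000) = 540 + 670 = 1210

C = 1210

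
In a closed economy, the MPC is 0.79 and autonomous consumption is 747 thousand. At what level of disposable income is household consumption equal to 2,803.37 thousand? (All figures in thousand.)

747 + 0.79Y = 2803.37
0.79Y = 2056.37, so Y = 2056.37/0.79 = 2603

Y = 2603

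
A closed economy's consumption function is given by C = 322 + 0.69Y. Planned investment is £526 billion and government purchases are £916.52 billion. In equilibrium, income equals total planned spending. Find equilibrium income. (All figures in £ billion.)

Y = C + I + G = 322 + 0.69Y + 526 + 916.52
Y − 0.69Y = 1764.52
0.31Y = 1764.52, so Y = 1764.52/0.31 = 5692

Y = 5692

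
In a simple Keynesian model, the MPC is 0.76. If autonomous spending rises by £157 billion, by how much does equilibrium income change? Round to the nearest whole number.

ΔY ≈ 654

The multiplier is 1/(1 − MPC) = 1/0.24.
ΔY = 157/0.24 = 654.17 ≈ 654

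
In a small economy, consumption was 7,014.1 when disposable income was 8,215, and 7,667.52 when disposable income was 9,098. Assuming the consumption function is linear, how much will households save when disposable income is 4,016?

S = 109.16

MPC = (7667.52 − 7014.1)/(9098 − 8215) = 653.42/883 = 0.74
a = 7014.1 − 0.74(8215) = 7014.1 − 6079.1 = 935
C = 935 + 0.74(4016) = 3906.84
S = 4016 − 3906.84 = 109.16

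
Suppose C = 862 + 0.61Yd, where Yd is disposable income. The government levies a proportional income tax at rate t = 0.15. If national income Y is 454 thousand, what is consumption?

Yd = (1 − 0.15)(454) = 0.85(454) = 385.9
C = 862 + 0.61(385.9) = 862 + 235.399 = 1097.399

C = 1097.399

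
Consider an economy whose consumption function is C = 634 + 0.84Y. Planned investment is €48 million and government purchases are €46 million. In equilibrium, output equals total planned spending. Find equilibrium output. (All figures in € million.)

Y = 4550

Y = C + I + G = 634 + 0.84Y + 48 + 46
Y − 0.84Y = 728
0.16Y = 728, so Y = 728/0.16 = 4550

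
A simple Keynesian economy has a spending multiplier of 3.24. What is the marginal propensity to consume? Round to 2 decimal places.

k = 1/(1 − MPC), so 1 − MPC = 1/k = 1/3.24 = 0.3086
MPC = 1 − 0.3086 = 0.69

MPC = 0.69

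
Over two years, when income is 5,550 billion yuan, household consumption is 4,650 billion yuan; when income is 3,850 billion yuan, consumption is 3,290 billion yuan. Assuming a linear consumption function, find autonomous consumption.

MPC = ΔC/ΔY = (4650 − 3290)/(5550 − 3850) = 1360/1700 = 0.8
a = C − MPC·Y = 3290 − 0.8(3850) = 3290 − 3080 = 210

a = 210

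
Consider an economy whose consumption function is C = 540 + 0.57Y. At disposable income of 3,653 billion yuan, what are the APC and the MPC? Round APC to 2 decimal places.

APC = 0.72; MPC = 0.57

MPC = 0.57 (the slope of the consumption function)
C = 540 + 0.57(3653) = 2622.21, so APC = 2622.21/3653 = 0.72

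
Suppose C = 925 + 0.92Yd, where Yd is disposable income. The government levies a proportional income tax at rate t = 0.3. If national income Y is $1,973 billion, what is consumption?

C = 2195.612

Yd = (1 − 0.3)(1973) = 0.7(1973) = 1381.1
C = 925 + 0.92(1381.1) = 925 + 1270.612 = 2195.612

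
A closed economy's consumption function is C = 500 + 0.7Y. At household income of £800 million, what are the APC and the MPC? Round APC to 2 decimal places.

APC = 1.33; MPC = 0.7

MPC = 0.7 (the slope of the consumption function)
C = 500 + 0.7(800) = 1060, so APC = 1060/800 = 1.33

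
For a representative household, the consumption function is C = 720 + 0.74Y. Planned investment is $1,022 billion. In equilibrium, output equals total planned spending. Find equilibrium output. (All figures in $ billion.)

Y = C + I = 720 + 0.74Y + 1022
Y − 0.74Y = 1742
0.26Y = 1742, so Y = 1742/0.26 = 6700

Y = 6700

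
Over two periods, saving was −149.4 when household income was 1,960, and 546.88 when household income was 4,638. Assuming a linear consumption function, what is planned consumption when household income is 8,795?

C = 7167.3

MPS = ΔS/ΔY = (546.88 − (-149.4))/(4638 − 1960) = 696.28/2678 = 0.26
MPC = 1 − MPS = 0.74
Autonomous saving = -149.4 − 0.26(1960) = -659, so a = 659
C = 659 + 0.74(8795) = 659 + 6508.3 = 7167.3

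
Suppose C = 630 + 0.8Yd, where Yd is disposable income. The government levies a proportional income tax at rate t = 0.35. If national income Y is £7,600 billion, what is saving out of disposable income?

Yd = (1 − 0.35)(7600) = 0.65(7600) = 4940
C = 630 + 0.8(4940) = 630 + 3952 = 4582
S = Yd − C = 4940 − 4582 = 358

S = 358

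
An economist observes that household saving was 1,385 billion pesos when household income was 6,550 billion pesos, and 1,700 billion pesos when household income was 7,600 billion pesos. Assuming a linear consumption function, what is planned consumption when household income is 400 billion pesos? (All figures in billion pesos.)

MPS = ΔS/ΔY = (1700 − 1385)/(7600 − 6550) = 315/1050 = 0.3
MPC = 1 − MPS = 0.7
Autonomous saving = 1385 − 0.3(6550) = -580, so a = 580
C = 580 + 0.7(400) = 580 + 280 = 860

C = 860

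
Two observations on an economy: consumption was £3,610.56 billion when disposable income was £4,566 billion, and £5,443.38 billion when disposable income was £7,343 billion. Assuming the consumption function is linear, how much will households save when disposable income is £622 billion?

S = -385.52

MPC = (5443.38 − 3610.56)/(7343 − 4566) = 1832.82/2777 = 0.66
a = 3610.56 − 0.66(4566) = 3610.56 − 3013.56 = 597
C = 597 + 0.66(622) = 1007.52
S = 622 − 1007.52 = -385.52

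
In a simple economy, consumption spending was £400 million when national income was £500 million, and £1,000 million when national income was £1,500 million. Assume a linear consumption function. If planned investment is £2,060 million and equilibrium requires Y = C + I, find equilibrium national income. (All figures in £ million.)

Y = 5400

MPC = (1000 − 400)/(1500 − 500) = 600/1000 = 0.6
a = 400 − 0.6(500) = 100
Equilibrium: Y = 100 + 0.6Y + 2060
0.4Y = 2160, so Y = 2160/0.4 = 5400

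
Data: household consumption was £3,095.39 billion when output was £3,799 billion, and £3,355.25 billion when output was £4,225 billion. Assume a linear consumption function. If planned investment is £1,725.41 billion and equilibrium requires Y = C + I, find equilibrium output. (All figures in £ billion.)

MPC = (3355.25 − 3095.39)/(4225 − 3799) = 259.86/426 = 0.61
a = 3095.39 − 0.61(3799) = 778
Equilibrium: Y = 778 + 0.61Y + 1725.41
0.39Y = 2503.41, so Y = 2503.41/0.39 = 6419

Y = 6419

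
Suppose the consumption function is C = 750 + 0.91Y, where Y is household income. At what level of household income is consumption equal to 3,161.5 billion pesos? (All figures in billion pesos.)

Y = 2650

750 + 0.91Y = 3161.5
0.91Y = 2411.5, so Y = 2411.5/0.91 = 2650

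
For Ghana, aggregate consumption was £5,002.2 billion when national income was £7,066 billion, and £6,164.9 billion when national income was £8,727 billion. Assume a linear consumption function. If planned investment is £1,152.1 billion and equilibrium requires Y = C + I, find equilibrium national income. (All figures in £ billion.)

MPC = (6164.9 − 5002.2)/(8727 − 7066) = 1162.7/1661 = 0.7
a = 5002.2 − 0.7(7066) = 56
Equilibrium: Y = 56 + 0.7Y + 1152.1
0.3Y = 1208.1, so Y = 1208.1/0.3 = 4027

Y = 4027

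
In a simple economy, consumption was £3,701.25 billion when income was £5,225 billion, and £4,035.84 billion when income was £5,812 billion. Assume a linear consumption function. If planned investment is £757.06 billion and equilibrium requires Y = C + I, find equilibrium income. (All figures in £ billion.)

MPC = (4035.84 − 3701.25)/(5812 − 5225) = 334.59/587 = 0.57
a = 3701.25 − 0.57(5225) = 723
Equilibrium: Y = 723 + 0.57Y + 757.06
0.43Y = 1480.06, so Y = 1480.06/0.43 = 3442

Y = 3442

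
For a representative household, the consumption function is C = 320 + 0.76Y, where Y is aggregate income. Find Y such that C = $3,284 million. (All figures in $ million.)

320 + 0.76Y = 3284
0.76Y = 2964, so Y = 2964/0.76 = 3900

Y = 3900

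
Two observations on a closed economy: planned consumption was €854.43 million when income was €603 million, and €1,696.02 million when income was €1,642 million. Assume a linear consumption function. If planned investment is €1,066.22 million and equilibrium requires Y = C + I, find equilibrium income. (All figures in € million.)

Y = 7538

MPC = (1696.02 − 854.43)/(1642 − 603) = 841.59/1039 = 0.81
a = 854.43 − 0.81(603) = 366
Equilibrium: Y = 366 + 0.81Y + 1066.22
0.19Y = 1432.22, so Y = 1432.22/0.19 = 7538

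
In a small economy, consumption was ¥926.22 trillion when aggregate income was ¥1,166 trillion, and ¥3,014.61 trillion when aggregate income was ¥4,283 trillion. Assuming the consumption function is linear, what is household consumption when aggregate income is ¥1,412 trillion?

C = 1091.04

MPC = (3014.61 − 926.22)/(4283 − 1166) = 2088.39/3117 = 0.67
a = 926.22 − 0.67(1166) = 926.22 − 781.22 = 145
C = 145 + 0.67(1412) = 145 + 946.04 = 1091.04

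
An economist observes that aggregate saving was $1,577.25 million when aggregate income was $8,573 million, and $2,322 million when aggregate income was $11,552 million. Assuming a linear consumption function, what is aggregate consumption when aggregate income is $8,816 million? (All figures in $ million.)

C = 7178

MPS = ΔS/ΔY = (2322 − 1577.25)/(11552 − 8573) = 744.75/2979 = 0.25
MPC = 1 − MPS = 0.75
Autonomous saving = 1577.25 − 0.25(8573) = -566, so a = 566
C = 566 + 0.75(8816) = 566 + 6612 = 7178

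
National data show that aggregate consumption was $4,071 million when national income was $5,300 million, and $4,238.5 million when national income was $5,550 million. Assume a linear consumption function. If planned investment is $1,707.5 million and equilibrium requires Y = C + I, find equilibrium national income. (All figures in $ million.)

MPC = (4238.5 − 4071)/(5550 − 5300) = 167.5/250 = 0.67
a = 4071 − 0.67(5300) = 520
Equilibrium: Y = 520 + 0.67Y + 1707.5
0.33Y = 2227.5, so Y = 2227.5/0.33 = 6750

Y = 6750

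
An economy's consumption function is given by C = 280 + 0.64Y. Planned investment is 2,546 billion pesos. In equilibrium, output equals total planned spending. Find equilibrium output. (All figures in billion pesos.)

Y = 7850

Y = C + I = 280 + 0.64Y + 2546
Y − 0.64Y = 2826
0.36Y = 2826, so Y = 2826/0.36 = 7850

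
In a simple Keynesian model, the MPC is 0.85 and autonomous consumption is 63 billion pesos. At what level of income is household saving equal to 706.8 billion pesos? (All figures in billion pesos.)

S = Y − C = -63 + 0.15Y
-63 + 0.15Y = 706.8, so 0.15Y = 769.8 and Y = 5132

Y = 5132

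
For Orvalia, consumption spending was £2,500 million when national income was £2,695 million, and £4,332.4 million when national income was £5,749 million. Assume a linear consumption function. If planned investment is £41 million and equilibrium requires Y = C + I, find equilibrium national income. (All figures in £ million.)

Y = 2310

MPC = (4332.4 − 2500)/(5749 − 2695) = 1832.4/3054 = 0.6
a = 2500 − 0.6(2695) = 883
Equilibrium: Y = 883 + 0.6Y + 41
0.4Y = 924, so Y = 924/0.4 = 2310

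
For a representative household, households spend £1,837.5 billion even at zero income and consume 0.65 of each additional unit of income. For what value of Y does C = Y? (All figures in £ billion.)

Y = 5250

At break-even, C = Y: 1837.5 + 0.65Y = Y
0.35Y = 1837.5, so Y = 1837.5/0.35 = 5250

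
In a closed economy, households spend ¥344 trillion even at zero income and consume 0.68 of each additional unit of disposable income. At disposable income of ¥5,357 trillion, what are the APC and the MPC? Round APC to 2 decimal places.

MPC = 0.68 (the slope of the consumption function)
C = 344 + 0.68(5357) = 3986.76, so APC = 3986.76/5357 = 0.74

APC = 0.74; MPC = 0.68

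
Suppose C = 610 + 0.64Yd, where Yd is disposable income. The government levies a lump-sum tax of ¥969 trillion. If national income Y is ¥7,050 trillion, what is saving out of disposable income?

Yd = Y − T = 7050 − 969 = 6081
C = 610 + 0.64(6081) = 610 + 3891.84 = 4501.84
S = Yd − C = 6081 − 4501.84 = 1579.16

S = 1579.16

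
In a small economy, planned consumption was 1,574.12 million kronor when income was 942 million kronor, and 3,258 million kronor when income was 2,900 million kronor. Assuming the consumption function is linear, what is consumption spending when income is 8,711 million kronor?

C = 8255.46

MPC = (3258 − 1574.12)/(2900 − 942) = 1683.88/1958 = 0.86
a = 1574.12 − 0.86(942) = 1574.12 − 810.12 = 764
C = 764 + 0.86(8711) = 764 + 7491.46 = 8255.46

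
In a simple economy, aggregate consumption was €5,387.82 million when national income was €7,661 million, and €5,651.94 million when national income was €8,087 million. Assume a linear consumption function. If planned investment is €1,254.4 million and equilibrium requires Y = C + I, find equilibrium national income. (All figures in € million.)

MPC = (5651.94 − 5387.82)/(8087 − 7661) = 264.12/426 = 0.62
a = 5387.82 − 0.62(7661) = 638
Equilibrium: Y = 638 + 0.62Y + 1254.4
0.38Y = 1892.4, so Y = 1892.4/0.38 = 4980

Y = 4980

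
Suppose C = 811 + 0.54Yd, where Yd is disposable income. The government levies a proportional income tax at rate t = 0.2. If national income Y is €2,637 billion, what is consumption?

Yd = (1 − 0.2)(2637) = 0.8(2637) = 2109.6
C = 811 + 0.54(2109.6) = 811 + 1139.184 = 1950.184

C = 1950.184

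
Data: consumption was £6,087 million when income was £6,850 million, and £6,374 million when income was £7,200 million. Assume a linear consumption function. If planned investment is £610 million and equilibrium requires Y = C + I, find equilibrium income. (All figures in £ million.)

Y = 6000

MPC = (6374 − 6087)/(7200 − 6850) = 287/350 = 0.82
a = 6087 − 0.82(6850) = 470
Equilibrium: Y = 470 + 0.82Y + 610
0.18Y = 1080, so Y = 1080/0.18 = 6000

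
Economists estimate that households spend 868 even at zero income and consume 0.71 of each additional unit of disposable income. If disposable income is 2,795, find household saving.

C = 868 + 0.71(2795) = 868 + 1984.45 = 2852.45
S = Y − C = 2795 − 2852.45 = -57.45

S = -57.45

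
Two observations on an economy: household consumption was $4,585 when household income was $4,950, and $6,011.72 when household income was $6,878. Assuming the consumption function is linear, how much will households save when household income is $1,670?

MPC = (6011.72 − 4585)/(6878 − 4950) = 1426.72/1928 = 0.74
a = 4585 − 0.74(4950) = 4585 − 3663 = 922
C = 922 + 0.74(1670) = 2157.8
S = 1670 − 2157.8 = -487.8

S = -487.8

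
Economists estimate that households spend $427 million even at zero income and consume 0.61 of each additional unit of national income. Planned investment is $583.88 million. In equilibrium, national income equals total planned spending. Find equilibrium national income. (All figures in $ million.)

Y = C + I = 427 + 0.61Y + 583.88
Y − 0.61Y = 1010.88
0.39Y = 1010.88, so Y = 1010.88/0.39 = 2592

Y = 2592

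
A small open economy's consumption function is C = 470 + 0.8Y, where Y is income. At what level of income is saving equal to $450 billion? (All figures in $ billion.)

Y = 4600

S = Y − C = -470 + 0.2Y
-470 + 0.2Y = 450, so 0.2Y = 920 and Y = 4600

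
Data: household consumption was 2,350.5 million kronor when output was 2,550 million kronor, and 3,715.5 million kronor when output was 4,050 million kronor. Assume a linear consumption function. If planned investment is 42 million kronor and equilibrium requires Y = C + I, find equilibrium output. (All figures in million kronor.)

Y = 800

MPC = (3715.5 − 2350.5)/(4050 − 2550) = 1365/1500 = 0.91
a = 2350.5 − 0.91(2550) = 30
Equilibrium: Y = 30 + 0.91Y + 42
0.09Y = 72, so Y = 72/0.09 = 800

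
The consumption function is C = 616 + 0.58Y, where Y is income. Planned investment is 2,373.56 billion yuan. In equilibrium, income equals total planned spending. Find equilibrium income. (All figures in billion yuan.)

Y = 7118

Y = C + I = 616 + 0.58Y + 2373.56
Y − 0.58Y = 2989.56
0.42Y = 2989.56, so Y = 2989.56/0.42 = 7118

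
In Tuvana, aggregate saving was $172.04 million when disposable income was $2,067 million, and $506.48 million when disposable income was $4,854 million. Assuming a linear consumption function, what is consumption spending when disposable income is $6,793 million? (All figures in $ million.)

MPS = ΔS/ΔY = (506.48 − 172.04)/(4854 − 2067) = 334.44/2787 = 0.12
MPC = 1 − MPS = 0.88
Autonomous saving = 172.04 − 0.12(2067) = -76, so a = 76
C = 76 + 0.88(6793) = 76 + 5977.84 = 6053.84

C = 6053.84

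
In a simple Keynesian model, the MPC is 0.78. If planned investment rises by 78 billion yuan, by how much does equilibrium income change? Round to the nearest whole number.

The multiplier is 1/(1 − MPC) = 1/0.22.
ΔY = 78/0.22 = 354.55 ≈ 355

ΔY ≈ 355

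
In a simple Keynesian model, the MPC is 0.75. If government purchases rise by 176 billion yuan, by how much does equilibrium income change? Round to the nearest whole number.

ΔY ≈ 704

The multiplier is 1/(1 − MPC) = 1/0.25.
ΔY = 176/0.25 = 704.00 ≈ 704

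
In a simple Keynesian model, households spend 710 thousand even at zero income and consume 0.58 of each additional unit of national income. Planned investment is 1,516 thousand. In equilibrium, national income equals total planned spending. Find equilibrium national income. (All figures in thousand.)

Y = C + I = 710 + 0.58Y + 1516
Y − 0.58Y = 2226
0.42Y = 2226, so Y = 2226/0.42 = 5300

Y = 5300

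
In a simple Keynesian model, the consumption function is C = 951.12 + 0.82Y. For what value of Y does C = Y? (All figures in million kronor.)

At break-even, C = Y: 951.12 + 0.82Y = Y
0.18Y = 951.12, so Y = 951.12/0.18 = 5284

Y = 5284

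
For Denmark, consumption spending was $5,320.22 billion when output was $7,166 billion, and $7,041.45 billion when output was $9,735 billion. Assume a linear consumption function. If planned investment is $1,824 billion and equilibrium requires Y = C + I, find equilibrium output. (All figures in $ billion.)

Y = 7100

MPC = (7041.45 − 5320.22)/(9735 − 7166) = 1721.23/2569 = 0.67
a = 5320.22 − 0.67(7166) = 519
Equilibrium: Y = 519 + 0.67Y + 1824
0.33Y = 2343, so Y = 2343/0.33 = 7100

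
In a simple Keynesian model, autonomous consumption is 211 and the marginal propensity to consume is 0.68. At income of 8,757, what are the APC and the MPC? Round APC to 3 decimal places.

APC = 0.704; MPC = 0.68

MPC = 0.68 (the slope of the consumption function)
C = 211 + 0.68(8757) = 6165.76, so APC = 6165.76/8757 = 0.704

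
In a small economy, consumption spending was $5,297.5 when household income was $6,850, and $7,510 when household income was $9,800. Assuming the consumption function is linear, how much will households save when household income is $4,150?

MPC = (7510 − 5297.5)/(9800 − 6850) = 2212.5/2950 = 0.75
a = 5297.5 − 0.75(6850) = 5297.5 − 5137.5 = 160
C = 160 + 0.75(4150) = 3272.5
S = 4150 − 3272.5 = 877.5

S = 877.5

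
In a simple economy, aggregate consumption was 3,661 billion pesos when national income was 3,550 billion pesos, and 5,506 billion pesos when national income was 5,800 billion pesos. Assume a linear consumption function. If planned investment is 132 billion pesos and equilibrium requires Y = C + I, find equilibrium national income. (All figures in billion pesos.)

MPC = (5506 − 3661)/(5800 − 3550) = 1845/2250 = 0.82
a = 3661 − 0.82(3550) = 750
Equilibrium: Y = 750 + 0.82Y + 132
0.18Y = 882, so Y = 882/0.18 = 4900

Y = 4900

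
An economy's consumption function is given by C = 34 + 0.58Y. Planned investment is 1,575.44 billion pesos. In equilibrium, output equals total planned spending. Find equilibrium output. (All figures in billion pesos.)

Y = C + I = 34 + 0.58Y + 1575.44
Y − 0.58Y = 1609.44
0.42Y = 1609.44, so Y = 1609.44/0.42 = 3832

Y = 3832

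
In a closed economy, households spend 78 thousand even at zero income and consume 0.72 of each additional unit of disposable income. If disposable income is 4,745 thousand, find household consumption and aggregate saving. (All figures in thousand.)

C = 3494.4; S = 1250.6

C = 78 + 0.72(4745) = 78 + 3416.4 = 3494.4
S = Y − C = 4745 − 3494.4 = 1250.6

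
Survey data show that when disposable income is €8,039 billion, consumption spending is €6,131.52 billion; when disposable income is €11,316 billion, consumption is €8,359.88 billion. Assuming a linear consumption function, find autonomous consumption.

MPC = ΔC/ΔY = (8359.88 − 6131.52)/(11316 − 8039) = 2228.36/3277 = 0.68
a = C − MPC·Y = 6131.52 − 0.68(8039) = 6131.52 − 5466.52 = 665

a = 665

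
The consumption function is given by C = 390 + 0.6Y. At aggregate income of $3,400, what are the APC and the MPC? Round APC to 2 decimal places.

MPC = 0.6 (the slope of the consumption function)
C = 390 + 0.6(3400) = 2430, so APC = 2430/3400 = 0.71

APC = 0.71; MPC = 0.6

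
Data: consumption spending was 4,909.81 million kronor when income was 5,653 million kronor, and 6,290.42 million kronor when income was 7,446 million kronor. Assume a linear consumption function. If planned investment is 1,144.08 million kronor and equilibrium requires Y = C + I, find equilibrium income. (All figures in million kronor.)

MPC = (6290.42 − 4909.81)/(7446 − 5653) = 1380.61/1793 = 0.77
a = 4909.81 − 0.77(5653) = 557
Equilibrium: Y = 557 + 0.77Y + 1144.08
0.23Y = 1701.08, so Y = 1701.08/0.23 = 7396

Y = 7396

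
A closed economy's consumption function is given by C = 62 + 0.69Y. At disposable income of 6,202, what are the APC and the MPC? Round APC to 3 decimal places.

MPC = 0.69 (the slope of the consumption function)
C = 62 + 0.69(6202) = 4341.38, so APC = 4341.38/6202 = 0.700

APC = 0.700; MPC = 0.69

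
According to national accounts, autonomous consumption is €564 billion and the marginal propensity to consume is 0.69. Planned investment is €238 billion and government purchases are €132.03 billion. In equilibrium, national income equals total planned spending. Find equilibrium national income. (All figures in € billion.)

Y = C + I + G = 564 + 0.69Y + 238 + 132.03
Y − 0.69Y = 934.03
0.31Y = 934.03, so Y = 934.03/0.31 = 3013

Y = 3013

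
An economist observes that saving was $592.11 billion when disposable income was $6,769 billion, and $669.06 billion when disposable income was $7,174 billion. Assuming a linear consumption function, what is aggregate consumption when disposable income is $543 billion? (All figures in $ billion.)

MPS = ΔS/ΔY = (669.06 − 592.11)/(7174 − 6769) = 76.95/405 = 0.19
MPC = 1 − MPS = 0.81
Autonomous saving = 592.11 − 0.19(6769) = -694, so a = 694
C = 694 + 0.81(543) = 694 + 439.83 = 1133.83

C = 1133.83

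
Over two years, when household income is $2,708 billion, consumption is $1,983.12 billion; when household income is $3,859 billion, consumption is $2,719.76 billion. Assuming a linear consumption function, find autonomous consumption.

MPC = ΔC/ΔY = (2719.76 − 1983.12)/(3859 − 2708) = 736.64/1151 = 0.64
a = C − MPC·Y = 1983.12 − 0.64(2708) = 1983.12 − 1733.12 = 250

a = 250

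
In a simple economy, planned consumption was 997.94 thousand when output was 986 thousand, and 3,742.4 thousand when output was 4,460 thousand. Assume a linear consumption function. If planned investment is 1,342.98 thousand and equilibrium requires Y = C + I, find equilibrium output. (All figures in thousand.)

Y = 7438

MPC = (3742.4 − 997.94)/(4460 − 986) = 2744.46/3474 = 0.79
a = 997.94 − 0.79(986) = 219
Equilibrium: Y = 219 + 0.79Y + 1342.98
0.21Y = 1561.98, so Y = 1561.98/0.21 = 7438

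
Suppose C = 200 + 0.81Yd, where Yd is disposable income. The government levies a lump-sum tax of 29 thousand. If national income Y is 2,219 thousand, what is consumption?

Yd = Y − T = 2219 − 29 = 2190
C = 200 + 0.81(2190) = 200 + 1773.9 = 1973.9

C = 1973.9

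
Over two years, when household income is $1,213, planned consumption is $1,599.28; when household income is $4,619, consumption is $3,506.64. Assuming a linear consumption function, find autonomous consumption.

MPC = ΔC/ΔY = (3506.64 − 1599.28)/(4619 − 1213) = 1907.36/3406 = 0.56
a = C − MPC·Y = 1599.28 − 0.56(1213) = 1599.28 − 679.28 = 920

a = 920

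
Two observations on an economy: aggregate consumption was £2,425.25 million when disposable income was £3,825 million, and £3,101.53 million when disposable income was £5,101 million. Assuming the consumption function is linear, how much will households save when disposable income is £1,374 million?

MPC = (3101.53 − 2425.25)/(5101 − 3825) = 676.28/1276 = 0.53
a = 2425.25 − 0.53(3825) = 2425.25 − 2027.25 = 398
C = 398 + 0.53(1374) = 1126.22
S = 1374 − 1126.22 = 247.78

S = 247.78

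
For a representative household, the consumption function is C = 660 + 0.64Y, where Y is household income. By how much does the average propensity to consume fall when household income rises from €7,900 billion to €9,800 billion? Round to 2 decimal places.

At Y = 7900: C = 660 + 0.64(7900) = 5716, APC = 5716/7900 = 0.724
At Y = 9800: C = 6932, APC = 6932/9800 = 0.707
Fall in APC = 0.724 − 0.707 = 0.017 ≈ 0.02

ΔAPC = 0.02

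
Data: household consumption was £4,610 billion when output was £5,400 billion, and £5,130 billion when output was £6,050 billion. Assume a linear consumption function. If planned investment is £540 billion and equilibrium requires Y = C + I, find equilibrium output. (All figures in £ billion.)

MPC = (5130 − 4610)/(6050 − 5400) = 520/650 = 0.8
a = 4610 − 0.8(5400) = 290
Equilibrium: Y = 290 + 0.8Y + 540
0.2Y = 830, so Y = 830/0.2 = 4150

Y = 4150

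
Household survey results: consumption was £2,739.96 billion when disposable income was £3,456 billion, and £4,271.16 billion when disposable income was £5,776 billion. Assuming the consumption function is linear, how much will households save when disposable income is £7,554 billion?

MPC = (4271.16 − 2739.96)/(5776 − 3456) = 1531.2/2320 = 0.66
a = 2739.96 − 0.66(3456) = 2739.96 − 2280.96 = 459
C = 459 + 0.66(7554) = 5444.64
S = 7554 − 5444.64 = 2109.36

S = 2109.36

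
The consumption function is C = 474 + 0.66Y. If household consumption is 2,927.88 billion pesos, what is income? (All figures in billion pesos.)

Y = 3718

474 + 0.66Y = 2927.88
0.66Y = 2453.88, so Y = 2453.88/0.66 = 3718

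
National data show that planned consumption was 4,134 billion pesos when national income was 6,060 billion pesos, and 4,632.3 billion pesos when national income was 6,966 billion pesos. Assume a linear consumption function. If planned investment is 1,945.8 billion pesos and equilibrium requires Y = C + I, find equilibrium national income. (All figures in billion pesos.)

MPC = (4632.3 − 4134)/(6966 − 6060) = 498.3/906 = 0.55
a = 4134 − 0.55(6060) = 801
Equilibrium: Y = 801 + 0.55Y + 1945.8
0.45Y = 2746.8, so Y = 2746.8/0.45 = 6104

Y = 6104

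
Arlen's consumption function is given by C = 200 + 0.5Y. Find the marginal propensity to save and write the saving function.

MPS = 1 − MPC = 1 − 0.5 = 0.5
S = Y − C = -200 + 0.5Y

MPS = 0.5; S = -200 + 0.5Y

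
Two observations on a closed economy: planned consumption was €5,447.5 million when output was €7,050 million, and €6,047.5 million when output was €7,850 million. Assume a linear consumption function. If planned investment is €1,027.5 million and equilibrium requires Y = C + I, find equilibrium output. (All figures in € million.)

Y = 4750

MPC = (6047.5 − 5447.5)/(7850 − 7050) = 600/800 = 0.75
a = 5447.5 − 0.75(7050) = 160
Equilibrium: Y = 160 + 0.75Y + 1027.5
0.25Y = 1187.5, so Y = 1187.5/0.25 = 4750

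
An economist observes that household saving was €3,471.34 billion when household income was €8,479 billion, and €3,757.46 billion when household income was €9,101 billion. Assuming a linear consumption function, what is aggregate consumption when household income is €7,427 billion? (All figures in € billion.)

C = 4439.58

MPS = ΔS/ΔY = (3757.46 − 3471.34)/(9101 − 8479) = 286.12/622 = 0.46
MPC = 1 − MPS = 0.54
Autonomous saving = 3471.34 − 0.46(8479) = -429, so a = 429
C = 429 + 0.54(7427) = 429 + 4010.58 = 4439.58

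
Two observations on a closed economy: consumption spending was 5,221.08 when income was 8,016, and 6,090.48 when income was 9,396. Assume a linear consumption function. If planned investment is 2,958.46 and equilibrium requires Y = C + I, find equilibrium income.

MPC = (6090.48 − 5221.08)/(9396 − 8016) = 869.4/1380 = 0.63
a = 5221.08 − 0.63(8016) = 171
Equilibrium: Y = 171 + 0.63Y + 2958.46
0.37Y = 3129.46, so Y = 3129.46/0.37 = 8458

Y = 8458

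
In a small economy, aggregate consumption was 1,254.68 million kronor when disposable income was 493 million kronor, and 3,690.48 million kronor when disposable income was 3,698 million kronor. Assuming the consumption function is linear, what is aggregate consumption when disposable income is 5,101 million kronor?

MPC = (3690.48 − 1254.68)/(3698 − 493) = 2435.8/3205 = 0.76
a = 1254.68 − 0.76(493) = 1254.68 − 374.68 = 880
C = 880 + 0.76(5101) = 880 + 3876.76 = 4756.76

C = 4756.76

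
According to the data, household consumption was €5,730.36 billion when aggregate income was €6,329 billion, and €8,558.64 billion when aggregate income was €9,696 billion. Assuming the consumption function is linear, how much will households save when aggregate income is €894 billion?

MPC = (8558.64 − 5730.36)/(9696 − 6329) = 2828.28/3367 = 0.84
a = 5730.36 − 0.84(6329) = 5730.36 − 5316.36 = 414
C = 414 + 0.84(894) = 1164.96
S = 894 − 1164.96 = -270.96

S = -270.96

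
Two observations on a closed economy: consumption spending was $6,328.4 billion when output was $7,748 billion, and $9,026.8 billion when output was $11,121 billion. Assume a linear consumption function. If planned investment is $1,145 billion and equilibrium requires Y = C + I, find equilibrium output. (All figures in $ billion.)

MPC = (9026.8 − 6328.4)/(11121 − 7748) = 2698.4/3373 = 0.8
a = 6328.4 − 0.8(7748) = 130
Equilibrium: Y = 130 + 0.8Y + 1145
0.2Y = 1275, so Y = 1275/0.2 = 6375

Y = 6375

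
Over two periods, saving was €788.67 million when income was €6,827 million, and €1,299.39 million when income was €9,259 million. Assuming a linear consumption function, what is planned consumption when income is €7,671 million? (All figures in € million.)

C = 6705.09

MPS = ΔS/ΔY = (1299.39 − 788.67)/(9259 − 6827) = 510.72/2432 = 0.21
MPC = 1 − MPS = 0.79
Autonomous saving = 788.67 − 0.21(6827) = -645, so a = 645
C = 645 + 0.79(7671) = 645 + 6060.09 = 6705.09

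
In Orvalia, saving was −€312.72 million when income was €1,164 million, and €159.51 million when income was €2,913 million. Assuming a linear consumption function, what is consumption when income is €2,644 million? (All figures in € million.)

C = 2557.12

MPS = ΔS/ΔY = (159.51 − (-312.72))/(2913 − 1164) = 472.23/1749 = 0.27
MPC = 1 − MPS = 0.73
Autonomous saving = -312.72 − 0.27(1164) = -627, so a = 627
C = 627 + 0.73(2644) = 627 + 1930.12 = 2557.12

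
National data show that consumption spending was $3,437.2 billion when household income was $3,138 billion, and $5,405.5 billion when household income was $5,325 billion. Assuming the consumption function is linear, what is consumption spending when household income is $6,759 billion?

MPC = (5405.5 − 3437.2)/(5325 − 3138) = 1968.3/2187 = 0.9
a = 3437.2 − 0.9(3138) = 3437.2 − 2824.2 = 613
C = 613 + 0.9(6759) = 613 + 6083.1 = 6696.1

C = 6696.1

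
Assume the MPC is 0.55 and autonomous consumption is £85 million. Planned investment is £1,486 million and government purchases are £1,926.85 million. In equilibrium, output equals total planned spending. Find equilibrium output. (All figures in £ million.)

Y = 7773

Y = C + I + G = 85 + 0.55Y + 1486 + 1926.85
Y − 0.55Y = 3497.85
0.45Y = 3497.85, so Y = 3497.85/0.45 = 7773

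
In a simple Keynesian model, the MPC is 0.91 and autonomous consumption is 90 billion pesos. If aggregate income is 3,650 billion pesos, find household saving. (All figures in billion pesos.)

C = 90 + 0.91(3650) = 90 + 3321.5 = 3411.5
S = Y − C = 3650 − 3411.5 = 238.5

S = 238.5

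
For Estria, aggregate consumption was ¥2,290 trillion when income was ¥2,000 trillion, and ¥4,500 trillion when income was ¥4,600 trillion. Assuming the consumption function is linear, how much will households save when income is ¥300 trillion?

S = -545

MPC = (4500 − 2290)/(4600 − 2000) = 2210/2600 = 0.85
a = 2290 − 0.85(2000) = 2290 − 1700 = 590
C = 590 + 0.85(300) = 845
S = 300 − 845 = -545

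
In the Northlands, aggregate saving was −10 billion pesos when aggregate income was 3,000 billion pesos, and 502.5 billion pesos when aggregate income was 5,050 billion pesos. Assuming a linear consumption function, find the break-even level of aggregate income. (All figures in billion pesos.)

MPS = ΔS/ΔY = (502.5 − (-10))/(5050 − 3000) = 512.5/2050 = 0.25
MPC = 1 − MPS = 0.75
From S(3000) = -10: −a + 0.25(3000) = -10, so a = 750 − (-10) = 760
Break-even (S = 0): Y = a/MPS = 760/0.25 = 3040

Y = 3040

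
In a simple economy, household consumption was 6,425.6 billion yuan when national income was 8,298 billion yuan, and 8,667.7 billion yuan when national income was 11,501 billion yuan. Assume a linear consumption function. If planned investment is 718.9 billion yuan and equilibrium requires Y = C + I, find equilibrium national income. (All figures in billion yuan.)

MPC = (8667.7 − 6425.6)/(11501 − 8298) = 2242.1/3203 = 0.7
a = 6425.6 − 0.7(8298) = 617
Equilibrium: Y = 617 + 0.7Y + 718.9
0.3Y = 1335.9, so Y = 1335.9/0.3 = 4453

Y = 4453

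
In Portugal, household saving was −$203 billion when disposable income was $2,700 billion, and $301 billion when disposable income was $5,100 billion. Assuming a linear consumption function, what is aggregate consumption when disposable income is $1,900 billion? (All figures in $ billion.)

C = 2271

MPS = ΔS/ΔY = (301 − (-203))/(5100 − 2700) = 504/2400 = 0.21
MPC = 1 − MPS = 0.79
Autonomous saving = -203 − 0.21(2700) = -770, so a = 770
C = 770 + 0.79(1900) = 770 + 1501 = 2271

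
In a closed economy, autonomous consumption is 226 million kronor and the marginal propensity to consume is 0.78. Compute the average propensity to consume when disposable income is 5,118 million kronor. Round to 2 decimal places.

APC = 0.82

C = 226 + 0.78(5118) = 4218.04
APC = C/Y = 4218.04/5118 = 0.82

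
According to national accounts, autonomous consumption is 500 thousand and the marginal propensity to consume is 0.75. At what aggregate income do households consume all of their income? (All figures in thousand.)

At break-even, C = Y: 500 + 0.75Y = Y
0.25Y = 500, so Y = 500/0.25 = 2000

Y = 2000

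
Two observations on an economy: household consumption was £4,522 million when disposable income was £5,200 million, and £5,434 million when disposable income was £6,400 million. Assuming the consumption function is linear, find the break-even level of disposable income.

Y = 2375

MPC = (5434 − 4522)/(6400 − 5200) = 912/1200 = 0.76
a = 4522 − 0.76(5200) = 4522 − 3952 = 570
Break-even: Y = a/(1−MPC) = 570/0.24 = 2375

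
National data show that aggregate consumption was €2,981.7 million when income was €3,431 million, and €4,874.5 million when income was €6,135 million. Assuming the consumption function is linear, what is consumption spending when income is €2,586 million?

C = 2390.2

MPC = (4874.5 − 2981.7)/(6135 − 3431) = 1892.8/2704 = 0.7
a = 2981.7 − 0.7(3431) = 2981.7 − 2401.7 = 580
C = 580 + 0.7(2586) = 580 + 1810.2 = 2390.2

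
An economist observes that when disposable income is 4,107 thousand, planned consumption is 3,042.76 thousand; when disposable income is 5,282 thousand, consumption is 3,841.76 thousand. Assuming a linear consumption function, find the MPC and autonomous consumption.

MPC = ΔC/ΔY = (3841.76 − 3042.76)/(5282 − 4107) = 799/1175 = 0.68
a = C − MPC·Y = 3042.76 − 0.68(4107) = 3042.76 − 2792.76 = 250

MPC = 0.68; a = 250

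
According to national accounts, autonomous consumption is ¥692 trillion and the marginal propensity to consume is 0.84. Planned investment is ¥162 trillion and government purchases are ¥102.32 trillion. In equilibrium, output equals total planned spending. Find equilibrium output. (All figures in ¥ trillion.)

Y = 5977

Y = C + I + G = 692 + 0.84Y + 162 + 102.32
Y − 0.84Y = 956.32
0.16Y = 956.32, so Y = 956.32/0.16 = 5977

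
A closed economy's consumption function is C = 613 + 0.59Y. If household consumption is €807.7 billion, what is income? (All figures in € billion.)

Y = 330

613 + 0.59Y = 807.7
0.59Y = 194.7, so Y = 194.7/0.59 = 330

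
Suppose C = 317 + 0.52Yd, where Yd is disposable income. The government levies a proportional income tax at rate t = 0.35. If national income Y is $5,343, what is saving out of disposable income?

S = 1350.016

Yd = (1 − 0.35)(5343) = 0.65(5343) = 3472.95
C = 317 + 0.52(3472.95) = 317 + 1805.934 = 2122.934
S = Yd − C = 3472.95 − 2122.934 = 1350.016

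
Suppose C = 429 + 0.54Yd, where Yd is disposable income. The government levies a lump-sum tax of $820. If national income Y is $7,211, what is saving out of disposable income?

S = 2510.86

Yd = Y − T = 7211 − 820 = 6391
C = 429 + 0.54(6391) = 429 + 3451.14 = 3880.14
S = Yd − C = 6391 − 3880.14 = 2510.86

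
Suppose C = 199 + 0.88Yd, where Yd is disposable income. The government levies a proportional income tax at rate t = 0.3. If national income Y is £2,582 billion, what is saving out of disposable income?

S = 17.888

Yd = (1 − 0.3)(2582) = 0.7(2582) = 1807.4
C = 199 + 0.88(1807.4) = 199 + 1590.512 = 1789.512
S = Yd − C = 1807.4 − 1789.512 = 17.888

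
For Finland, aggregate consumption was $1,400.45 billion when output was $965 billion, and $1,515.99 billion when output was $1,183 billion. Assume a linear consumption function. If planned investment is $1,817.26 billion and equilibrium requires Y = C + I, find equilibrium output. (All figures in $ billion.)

MPC = (1515.99 − 1400.45)/(1183 − 965) = 115.54/218 = 0.53
a = 1400.45 − 0.53(965) = 889
Equilibrium: Y = 889 + 0.53Y + 1817.26
0.47Y = 2706.26, so Y = 2706.26/0.47 = 5758

Y = 5758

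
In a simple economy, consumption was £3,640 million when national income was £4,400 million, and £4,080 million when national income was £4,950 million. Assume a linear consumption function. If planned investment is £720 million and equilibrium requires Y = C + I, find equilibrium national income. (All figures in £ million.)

Y = 4200

MPC = (4080 − 3640)/(4950 − 4400) = 440/550 = 0.8
a = 3640 − 0.8(4400) = 120
Equilibrium: Y = 120 + 0.8Y + 720
0.2Y = 840, so Y = 840/0.2 = 4200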